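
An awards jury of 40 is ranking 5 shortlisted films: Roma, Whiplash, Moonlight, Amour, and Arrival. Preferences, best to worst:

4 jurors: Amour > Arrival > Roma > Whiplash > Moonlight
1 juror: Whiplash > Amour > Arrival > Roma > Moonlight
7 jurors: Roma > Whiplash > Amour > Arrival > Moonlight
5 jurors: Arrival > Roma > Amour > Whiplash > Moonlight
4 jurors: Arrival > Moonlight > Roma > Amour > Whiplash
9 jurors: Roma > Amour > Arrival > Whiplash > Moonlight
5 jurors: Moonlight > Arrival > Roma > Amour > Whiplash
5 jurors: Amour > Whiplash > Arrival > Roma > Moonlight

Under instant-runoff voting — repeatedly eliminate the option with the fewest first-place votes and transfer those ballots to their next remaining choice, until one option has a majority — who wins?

Arrival

Round 1: Roma 16, Whiplash 1, Moonlight 5, Amour 9, Arrival 9. Eliminate Whiplash.
Round 2: Roma 16, Moonlight 5, Amour 10, Arrival 9. Eliminate Moonlight.
Round 3: Roma 16, Amour 10, Arrival 14. Eliminate Amour.
Round 4: Roma 16, Arrival 24. Arrival has a majority.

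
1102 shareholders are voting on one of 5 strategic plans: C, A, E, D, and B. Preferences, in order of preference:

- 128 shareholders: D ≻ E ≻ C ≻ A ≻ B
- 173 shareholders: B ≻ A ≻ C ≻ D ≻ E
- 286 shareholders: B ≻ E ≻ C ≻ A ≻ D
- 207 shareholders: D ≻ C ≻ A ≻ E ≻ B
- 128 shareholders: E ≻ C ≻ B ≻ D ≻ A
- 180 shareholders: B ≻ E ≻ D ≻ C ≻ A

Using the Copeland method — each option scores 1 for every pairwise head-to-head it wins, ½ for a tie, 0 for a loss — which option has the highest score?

C: beats A and D; loses to E and B → score 2.
A: loses to C, E, D, and B → score 0.
E: beats C, A, and D; loses to B → score 3.
D: beats A; loses to C, E, and B → score 1.
B: beats C, A, E, and D → score 4.
B has the best pairwise record.

B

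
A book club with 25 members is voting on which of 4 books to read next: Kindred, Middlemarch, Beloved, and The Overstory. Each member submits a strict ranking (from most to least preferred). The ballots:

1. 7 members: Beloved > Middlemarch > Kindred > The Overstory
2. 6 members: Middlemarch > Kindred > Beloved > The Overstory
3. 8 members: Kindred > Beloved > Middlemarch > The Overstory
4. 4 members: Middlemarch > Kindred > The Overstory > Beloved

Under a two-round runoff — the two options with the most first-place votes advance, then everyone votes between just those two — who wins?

Round 1 first-place votes: Kindred 8, Middlemarch 10, Beloved 7, The Overstory 0.
Middlemarch and Kindred advance.
Runoff: Middlemarch is preferred to Kindred by 17 voters; Kindred by 8.
Middlemarch wins the runoff.

Middlemarch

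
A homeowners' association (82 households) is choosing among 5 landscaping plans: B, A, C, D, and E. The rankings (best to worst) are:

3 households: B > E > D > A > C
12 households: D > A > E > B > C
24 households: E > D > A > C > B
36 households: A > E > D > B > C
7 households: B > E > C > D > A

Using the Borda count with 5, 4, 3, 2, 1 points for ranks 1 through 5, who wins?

E

B: 3·5 + 12·2 + 24·1 + 36·2 + 7·5 = 170
A: 3·2 + 12·4 + 24·3 + 36·5 + 7·1 = 313
C: 3·1 + 12·1 + 24·2 + 36·1 + 7·3 = 120
D: 3·3 + 12·5 + 24·4 + 36·3 + 7·2 = 287
E: 3·4 + 12·3 + 24·5 + 36·4 + 7·4 = 340
E has the highest Borda score (340).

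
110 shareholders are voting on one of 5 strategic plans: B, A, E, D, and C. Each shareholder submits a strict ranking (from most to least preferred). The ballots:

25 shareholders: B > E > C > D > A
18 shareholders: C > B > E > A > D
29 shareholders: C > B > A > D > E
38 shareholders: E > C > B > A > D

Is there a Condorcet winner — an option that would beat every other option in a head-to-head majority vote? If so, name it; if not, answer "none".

Checking pairwise contests:
C beats B 85–25.
B beats A 110–0.
B beats E 72–38.
B beats D 110–0.
E beats C 63–47.
Every option loses at least one head-to-head, so there is no Condorcet winner.

none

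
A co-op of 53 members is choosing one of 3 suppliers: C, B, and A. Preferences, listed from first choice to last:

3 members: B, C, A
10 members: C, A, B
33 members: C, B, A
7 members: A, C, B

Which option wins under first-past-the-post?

First-place votes: C 43, B 3, A 7.
C has the most first-place votes.

C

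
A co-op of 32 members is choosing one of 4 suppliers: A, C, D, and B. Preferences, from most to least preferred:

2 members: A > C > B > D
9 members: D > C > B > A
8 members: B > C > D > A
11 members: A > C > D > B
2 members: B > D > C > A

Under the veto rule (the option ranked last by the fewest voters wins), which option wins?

Last-place votes: A 19, C 0, D 2, B 11.
C is ranked last by the fewest voters, so C wins.

C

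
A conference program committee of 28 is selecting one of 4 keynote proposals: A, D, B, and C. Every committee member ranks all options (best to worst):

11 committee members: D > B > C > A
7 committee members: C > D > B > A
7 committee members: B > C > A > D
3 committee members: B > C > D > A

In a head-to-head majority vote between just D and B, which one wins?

Voters preferring D to B: 18; preferring B to D: 10.
D wins the head-to-head.

D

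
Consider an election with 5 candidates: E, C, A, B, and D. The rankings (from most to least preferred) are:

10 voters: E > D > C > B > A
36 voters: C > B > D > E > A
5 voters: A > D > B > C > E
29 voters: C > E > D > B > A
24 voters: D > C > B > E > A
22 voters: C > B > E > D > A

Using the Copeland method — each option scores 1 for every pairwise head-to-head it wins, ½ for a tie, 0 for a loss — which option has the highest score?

C

E: beats A; loses to C, B, and D → score 1.
C: beats E, A, B, and D → score 4.
A: loses to E, C, B, and D → score 0.
B: beats E and A; loses to C and D → score 2.
D: beats E, A, and B; loses to C → score 3.
C has the best pairwise record.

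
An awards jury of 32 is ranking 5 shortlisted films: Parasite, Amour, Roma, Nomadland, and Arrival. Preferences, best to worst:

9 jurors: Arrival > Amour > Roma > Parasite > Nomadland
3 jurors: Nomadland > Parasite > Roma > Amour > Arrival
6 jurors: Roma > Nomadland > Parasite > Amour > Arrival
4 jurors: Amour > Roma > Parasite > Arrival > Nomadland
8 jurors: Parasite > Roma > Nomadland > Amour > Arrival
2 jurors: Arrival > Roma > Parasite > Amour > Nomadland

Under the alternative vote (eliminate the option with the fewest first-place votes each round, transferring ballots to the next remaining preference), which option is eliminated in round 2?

Round 1: Parasite 8, Amour 4, Roma 6, Nomadland 3, Arrival 11. Eliminate Nomadland.
Round 2: Parasite 11, Amour 4, Roma 6, Arrival 11. Eliminate Amour.

Amour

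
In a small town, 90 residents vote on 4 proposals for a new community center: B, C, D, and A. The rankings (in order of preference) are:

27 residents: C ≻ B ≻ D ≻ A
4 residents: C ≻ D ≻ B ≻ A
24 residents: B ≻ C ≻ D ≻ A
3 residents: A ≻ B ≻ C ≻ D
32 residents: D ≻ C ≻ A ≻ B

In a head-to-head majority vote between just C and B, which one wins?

C

Voters preferring C to B: 63; preferring B to C: 27.
C wins the head-to-head.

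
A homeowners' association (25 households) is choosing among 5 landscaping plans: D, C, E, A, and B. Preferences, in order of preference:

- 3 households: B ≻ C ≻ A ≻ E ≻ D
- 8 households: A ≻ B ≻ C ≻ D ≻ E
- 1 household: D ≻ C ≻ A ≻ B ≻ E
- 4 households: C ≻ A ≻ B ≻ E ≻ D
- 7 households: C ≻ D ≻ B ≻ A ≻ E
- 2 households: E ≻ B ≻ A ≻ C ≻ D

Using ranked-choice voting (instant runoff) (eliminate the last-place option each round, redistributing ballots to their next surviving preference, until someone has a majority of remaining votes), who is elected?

Round 1: D 1, C 11, E 2, A 8, B 3. Eliminate D.
Round 2: C 12, E 2, A 8, B 3. Eliminate E.
Round 3: C 12, A 8, B 5. Eliminate B.
Round 4: C 15, A 10. C has a majority.

C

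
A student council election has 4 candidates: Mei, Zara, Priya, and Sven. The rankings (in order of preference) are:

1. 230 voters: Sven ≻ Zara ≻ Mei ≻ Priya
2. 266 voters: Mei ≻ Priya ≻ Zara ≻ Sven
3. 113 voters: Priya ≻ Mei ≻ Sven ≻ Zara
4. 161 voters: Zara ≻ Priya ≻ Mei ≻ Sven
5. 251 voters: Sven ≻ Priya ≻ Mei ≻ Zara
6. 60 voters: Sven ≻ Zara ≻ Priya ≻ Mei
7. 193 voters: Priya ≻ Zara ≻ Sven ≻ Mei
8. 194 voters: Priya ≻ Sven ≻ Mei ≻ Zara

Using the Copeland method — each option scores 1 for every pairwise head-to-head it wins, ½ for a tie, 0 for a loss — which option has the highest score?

Priya

Mei: beats Zara; loses to Priya and Sven → score 1.
Zara: loses to Mei, Priya, and Sven → score 0.
Priya: beats Mei, Zara, and Sven → score 3.
Sven: beats Mei and Zara; loses to Priya → score 2.
Priya has the best pairwise record.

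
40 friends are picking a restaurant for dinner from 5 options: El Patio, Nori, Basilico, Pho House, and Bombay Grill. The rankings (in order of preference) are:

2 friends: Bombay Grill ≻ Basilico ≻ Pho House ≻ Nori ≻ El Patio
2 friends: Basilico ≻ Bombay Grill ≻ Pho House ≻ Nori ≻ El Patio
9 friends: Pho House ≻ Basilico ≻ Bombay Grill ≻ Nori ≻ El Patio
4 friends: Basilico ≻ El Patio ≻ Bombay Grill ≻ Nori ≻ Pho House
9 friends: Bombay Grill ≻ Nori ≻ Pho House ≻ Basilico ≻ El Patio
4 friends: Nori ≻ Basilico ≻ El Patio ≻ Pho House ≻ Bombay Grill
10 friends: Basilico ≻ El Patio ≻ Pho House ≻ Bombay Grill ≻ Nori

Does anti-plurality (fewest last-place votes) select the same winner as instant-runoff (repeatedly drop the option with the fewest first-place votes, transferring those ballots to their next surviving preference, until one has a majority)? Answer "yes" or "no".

yes

Anti-plurality — last-place votes: El Patio 22, Nori 10, Basilico 0, Pho House 4, Bombay Grill 4. Winner: Basilico.
Instant-runoff — R1 El Patio 0, Nori 4, Basilico 16, Pho House 9, Bombay Grill 11 (El Patio out); R2 Nori 4, Basilico 16, Pho House 9, Bombay Grill 11 (Nori out); R3 Basilico 20, Pho House 9, Bombay Grill 11 (Pho House out); R4 Basilico 29, Bombay Grill 11 (Basilico winner). Winner: Basilico.
The two methods agree.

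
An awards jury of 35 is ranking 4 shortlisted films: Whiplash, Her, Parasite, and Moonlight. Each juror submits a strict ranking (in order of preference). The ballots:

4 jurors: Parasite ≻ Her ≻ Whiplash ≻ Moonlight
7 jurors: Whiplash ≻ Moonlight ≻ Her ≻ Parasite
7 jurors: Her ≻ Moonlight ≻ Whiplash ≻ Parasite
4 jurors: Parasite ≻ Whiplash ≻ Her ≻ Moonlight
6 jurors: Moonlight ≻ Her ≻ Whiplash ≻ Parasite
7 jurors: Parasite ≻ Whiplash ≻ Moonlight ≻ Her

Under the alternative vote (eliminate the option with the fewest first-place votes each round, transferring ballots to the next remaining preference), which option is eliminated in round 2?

Round 1: Whiplash 7, Her 7, Parasite 15, Moonlight 6. Eliminate Moonlight.
Round 2: Whiplash 7, Her 13, Parasite 15. Eliminate Whiplash.

Whiplash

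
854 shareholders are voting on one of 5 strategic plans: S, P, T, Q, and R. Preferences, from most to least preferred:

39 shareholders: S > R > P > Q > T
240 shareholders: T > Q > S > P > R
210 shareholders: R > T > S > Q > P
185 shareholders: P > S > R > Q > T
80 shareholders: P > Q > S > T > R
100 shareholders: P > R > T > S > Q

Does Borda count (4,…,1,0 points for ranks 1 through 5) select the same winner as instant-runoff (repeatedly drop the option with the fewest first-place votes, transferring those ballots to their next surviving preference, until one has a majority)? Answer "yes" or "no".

no

Borda — scores: S 1871, P 1778, T 1870, Q 1394, R 1627. Winner: S.
Instant-runoff — R1 S 39, P 365, T 240, Q 0, R 210 (Q out); R2 S 39, P 365, T 240, R 210 (S out); R3 P 365, T 240, R 249 (T out); R4 P 605, R 249 (P winner). Winner: P.
The two methods disagree.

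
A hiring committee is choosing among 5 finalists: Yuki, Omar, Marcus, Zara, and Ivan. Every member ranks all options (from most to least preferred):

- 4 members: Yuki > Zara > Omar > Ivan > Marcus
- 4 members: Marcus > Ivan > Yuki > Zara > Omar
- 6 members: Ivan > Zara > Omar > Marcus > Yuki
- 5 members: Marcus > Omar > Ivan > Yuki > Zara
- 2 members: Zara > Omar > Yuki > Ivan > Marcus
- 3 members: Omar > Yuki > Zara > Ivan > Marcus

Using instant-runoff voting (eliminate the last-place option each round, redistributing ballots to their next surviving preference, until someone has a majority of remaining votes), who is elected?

Omar

Round 1: Yuki 4, Omar 3, Marcus 9, Zara 2, Ivan 6. Eliminate Zara.
Round 2: Yuki 4, Omar 5, Marcus 9, Ivan 6. Eliminate Yuki.
Round 3: Omar 9, Marcus 9, Ivan 6. Eliminate Ivan.
Round 4: Omar 15, Marcus 9. Omar has a majority.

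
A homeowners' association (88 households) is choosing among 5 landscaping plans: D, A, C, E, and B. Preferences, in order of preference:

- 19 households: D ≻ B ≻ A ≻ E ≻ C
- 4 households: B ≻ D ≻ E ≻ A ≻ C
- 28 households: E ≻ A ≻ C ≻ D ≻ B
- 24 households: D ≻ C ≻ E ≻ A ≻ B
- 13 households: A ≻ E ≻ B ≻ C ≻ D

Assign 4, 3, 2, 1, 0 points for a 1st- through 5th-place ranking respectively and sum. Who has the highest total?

E

D: 19·4 + 4·3 + 28·1 + 24·4 + 13·0 = 212
A: 19·2 + 4·1 + 28·3 + 24·1 + 13·4 = 202
C: 19·0 + 4·0 + 28·2 + 24·3 + 13·1 = 141
E: 19·1 + 4·2 + 28·4 + 24·2 + 13·3 = 226
B: 19·3 + 4·4 + 28·0 + 24·0 + 13·2 = 99
E has the highest Borda score (226).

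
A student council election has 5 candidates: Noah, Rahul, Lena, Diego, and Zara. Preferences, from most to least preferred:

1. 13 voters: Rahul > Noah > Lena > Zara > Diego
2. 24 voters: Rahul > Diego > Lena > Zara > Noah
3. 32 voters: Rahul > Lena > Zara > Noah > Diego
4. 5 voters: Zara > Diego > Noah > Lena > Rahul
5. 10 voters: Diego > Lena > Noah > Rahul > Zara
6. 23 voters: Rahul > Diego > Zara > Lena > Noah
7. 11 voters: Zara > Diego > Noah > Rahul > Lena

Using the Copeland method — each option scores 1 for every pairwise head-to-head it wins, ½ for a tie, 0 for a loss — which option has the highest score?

Noah: loses to Rahul, Lena, Diego, and Zara → score 0.
Rahul: beats Noah, Lena, Diego, and Zara → score 4.
Lena: beats Noah and Zara; loses to Rahul and Diego → score 2.
Diego: beats Noah and Lena; loses to Rahul and Zara → score 2.
Zara: beats Noah and Diego; loses to Rahul and Lena → score 2.
Rahul has the best pairwise record.

Rahul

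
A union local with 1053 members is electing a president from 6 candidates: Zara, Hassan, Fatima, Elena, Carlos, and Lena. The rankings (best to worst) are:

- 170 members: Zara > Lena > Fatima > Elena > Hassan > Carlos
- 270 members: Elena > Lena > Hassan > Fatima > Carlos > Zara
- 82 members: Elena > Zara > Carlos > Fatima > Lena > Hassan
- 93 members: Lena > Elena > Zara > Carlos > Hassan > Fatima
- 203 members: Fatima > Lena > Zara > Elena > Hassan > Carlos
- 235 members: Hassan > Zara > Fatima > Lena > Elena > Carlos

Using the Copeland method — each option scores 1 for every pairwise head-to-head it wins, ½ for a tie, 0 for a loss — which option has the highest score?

Zara: beats Hassan, Fatima, Elena, and Carlos; loses to Lena → score 4.
Hassan: beats Fatima and Carlos; loses to Zara, Elena, and Lena → score 2.
Fatima: beats Elena and Carlos; loses to Zara, Hassan, and Lena → score 2.
Elena: beats Hassan and Carlos; loses to Zara, Fatima, and Lena → score 2.
Carlos: loses to Zara, Hassan, Fatima, Elena, and Lena → score 0.
Lena: beats Zara, Hassan, Fatima, Elena, and Carlos → score 5.
Lena has the best pairwise record.

Lena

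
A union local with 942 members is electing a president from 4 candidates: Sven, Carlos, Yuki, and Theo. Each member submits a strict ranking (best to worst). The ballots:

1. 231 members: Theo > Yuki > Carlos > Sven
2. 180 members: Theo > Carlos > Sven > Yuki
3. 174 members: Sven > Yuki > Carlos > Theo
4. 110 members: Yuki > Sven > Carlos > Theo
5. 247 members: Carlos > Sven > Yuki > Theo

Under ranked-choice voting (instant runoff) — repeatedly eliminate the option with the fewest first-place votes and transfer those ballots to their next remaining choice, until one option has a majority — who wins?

Sven

Round 1: Sven 174, Carlos 247, Yuki 110, Theo 411. Eliminate Yuki.
Round 2: Sven 284, Carlos 247, Theo 411. Eliminate Carlos.
Round 3: Sven 531, Theo 411. Sven has a majority.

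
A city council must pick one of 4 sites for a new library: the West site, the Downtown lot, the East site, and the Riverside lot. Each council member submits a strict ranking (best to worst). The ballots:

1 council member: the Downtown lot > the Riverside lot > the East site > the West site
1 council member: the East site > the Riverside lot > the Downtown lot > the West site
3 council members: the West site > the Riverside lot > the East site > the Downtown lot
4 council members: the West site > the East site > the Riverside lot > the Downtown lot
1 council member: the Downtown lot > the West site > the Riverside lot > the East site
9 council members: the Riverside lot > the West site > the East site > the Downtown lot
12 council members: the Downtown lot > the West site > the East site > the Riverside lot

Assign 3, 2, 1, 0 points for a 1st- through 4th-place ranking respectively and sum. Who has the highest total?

the West site: 1·0 + 1·0 + 3·3 + 4·3 + 1·2 + 9·2 + 12·2 = 65
the Downtown lot: 1·3 + 1·1 + 3·0 + 4·0 + 1·3 + 9·0 + 12·3 = 43
the East site: 1·1 + 1·3 + 3·1 + 4·2 + 1·0 + 9·1 + 12·1 = 36
the Riverside lot: 1·2 + 1·2 + 3·2 + 4·1 + 1·1 + 9·3 + 12·0 = 42
the West site has the highest Borda score (65).

the West site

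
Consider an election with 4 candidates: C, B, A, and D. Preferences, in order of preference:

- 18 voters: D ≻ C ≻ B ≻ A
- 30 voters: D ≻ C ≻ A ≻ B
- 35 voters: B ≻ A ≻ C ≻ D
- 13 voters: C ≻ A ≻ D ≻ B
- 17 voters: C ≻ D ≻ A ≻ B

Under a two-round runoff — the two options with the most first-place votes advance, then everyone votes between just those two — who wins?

Round 1 first-place votes: C 30, B 35, A 0, D 48.
D and B advance.
Runoff: D is preferred to B by 78 voters; B by 35.
D wins the runoff.

D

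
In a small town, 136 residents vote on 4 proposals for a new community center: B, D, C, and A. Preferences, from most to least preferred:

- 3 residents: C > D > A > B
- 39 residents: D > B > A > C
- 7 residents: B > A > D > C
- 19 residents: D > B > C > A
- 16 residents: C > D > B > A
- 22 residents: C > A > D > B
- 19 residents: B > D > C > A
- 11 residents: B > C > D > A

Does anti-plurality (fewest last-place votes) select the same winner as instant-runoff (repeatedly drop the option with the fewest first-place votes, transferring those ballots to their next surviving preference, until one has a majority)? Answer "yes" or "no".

Anti-plurality — last-place votes: B 25, D 0, C 46, A 65. Winner: D.
Instant-runoff — R1 B 37, D 58, C 41, A 0 (A out); R2 B 37, D 58, C 41 (B out); R3 D 84, C 52 (D winner). Winner: D.
The two methods agree.

yes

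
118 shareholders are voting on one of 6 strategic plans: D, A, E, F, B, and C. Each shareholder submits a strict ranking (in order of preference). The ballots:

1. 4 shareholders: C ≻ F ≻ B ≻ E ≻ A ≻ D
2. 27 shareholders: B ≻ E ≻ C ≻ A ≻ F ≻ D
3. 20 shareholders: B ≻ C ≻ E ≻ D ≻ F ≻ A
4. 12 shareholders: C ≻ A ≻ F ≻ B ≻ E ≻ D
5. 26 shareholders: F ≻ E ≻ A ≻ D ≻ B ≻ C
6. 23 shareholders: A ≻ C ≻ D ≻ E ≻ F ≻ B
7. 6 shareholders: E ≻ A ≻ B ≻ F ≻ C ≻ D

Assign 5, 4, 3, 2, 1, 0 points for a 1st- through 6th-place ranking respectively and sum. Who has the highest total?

D: 4·0 + 27·0 + 20·2 + 12·0 + 26·2 + 23·3 + 6·0 = 161
A: 4·1 + 27·2 + 20·0 + 12·4 + 26·3 + 23·5 + 6·4 = 323
E: 4·2 + 27·4 + 20·3 + 12·1 + 26·4 + 23·2 + 6·5 = 368
F: 4·4 + 27·1 + 20·1 + 12·3 + 26·5 + 23·1 + 6·2 = 264
B: 4·3 + 27·5 + 20·5 + 12·2 + 26·1 + 23·0 + 6·3 = 315
C: 4·5 + 27·3 + 20·4 + 12·5 + 26·0 + 23·4 + 6·1 = 339
E has the highest Borda score (368).

E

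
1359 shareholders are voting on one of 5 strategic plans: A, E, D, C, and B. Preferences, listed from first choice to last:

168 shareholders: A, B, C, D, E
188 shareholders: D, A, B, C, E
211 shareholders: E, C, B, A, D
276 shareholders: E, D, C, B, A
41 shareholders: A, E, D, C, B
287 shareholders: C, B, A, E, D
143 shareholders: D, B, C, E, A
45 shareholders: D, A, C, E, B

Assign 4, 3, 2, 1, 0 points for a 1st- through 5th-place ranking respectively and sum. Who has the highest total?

A: 168·4 + 188·3 + 211·1 + 276·0 + 41·4 + 287·2 + 143·0 + 45·3 = 2320
E: 168·0 + 188·0 + 211·4 + 276·4 + 41·3 + 287·1 + 143·1 + 45·1 = 2546
D: 168·1 + 188·4 + 211·0 + 276·3 + 41·2 + 287·0 + 143·4 + 45·4 = 2582
C: 168·2 + 188·1 + 211·3 + 276·2 + 41·1 + 287·4 + 143·2 + 45·2 = 3274
B: 168·3 + 188·2 + 211·2 + 276·1 + 41·0 + 287·3 + 143·3 + 45·0 = 2868
C has the highest Borda score (3274).

C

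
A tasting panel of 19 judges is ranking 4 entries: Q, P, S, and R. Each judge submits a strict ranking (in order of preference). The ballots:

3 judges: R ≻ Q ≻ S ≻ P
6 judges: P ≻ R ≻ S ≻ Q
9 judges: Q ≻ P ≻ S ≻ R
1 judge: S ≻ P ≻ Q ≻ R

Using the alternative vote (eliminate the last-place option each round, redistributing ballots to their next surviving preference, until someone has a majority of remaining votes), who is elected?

Round 1: Q 9, P 6, S 1, R 3. Eliminate S.
Round 2: Q 9, P 7, R 3. Eliminate R.
Round 3: Q 12, P 7. Q has a majority.

Q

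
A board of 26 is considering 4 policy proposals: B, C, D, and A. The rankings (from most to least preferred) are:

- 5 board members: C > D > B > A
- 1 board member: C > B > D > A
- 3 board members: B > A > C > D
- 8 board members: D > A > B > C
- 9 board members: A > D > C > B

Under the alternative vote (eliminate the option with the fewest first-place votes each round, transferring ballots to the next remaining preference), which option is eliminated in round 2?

C

Round 1: B 3, C 6, D 8, A 9. Eliminate B.
Round 2: C 6, D 8, A 12. Eliminate C.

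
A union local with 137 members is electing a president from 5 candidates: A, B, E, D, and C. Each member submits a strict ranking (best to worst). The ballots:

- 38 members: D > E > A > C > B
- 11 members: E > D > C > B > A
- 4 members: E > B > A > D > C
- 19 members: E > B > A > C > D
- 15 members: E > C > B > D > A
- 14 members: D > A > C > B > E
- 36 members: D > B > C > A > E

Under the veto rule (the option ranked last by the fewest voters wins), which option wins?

Last-place votes: A 26, B 38, E 50, D 19, C 4.
C is ranked last by the fewest voters, so C wins.

C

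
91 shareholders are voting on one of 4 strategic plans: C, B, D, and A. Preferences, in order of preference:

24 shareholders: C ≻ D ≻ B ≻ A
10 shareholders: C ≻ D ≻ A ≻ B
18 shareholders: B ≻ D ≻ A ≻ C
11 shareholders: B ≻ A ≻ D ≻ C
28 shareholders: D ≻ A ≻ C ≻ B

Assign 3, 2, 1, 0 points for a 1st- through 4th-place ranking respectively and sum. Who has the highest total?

D

C: 24·3 + 10·3 + 18·0 + 11·0 + 28·1 = 130
B: 24·1 + 10·0 + 18·3 + 11·3 + 28·0 = 111
D: 24·2 + 10·2 + 18·2 + 11·1 + 28·3 = 199
A: 24·0 + 10·1 + 18·1 + 11·2 + 28·2 = 106
D has the highest Borda score (199).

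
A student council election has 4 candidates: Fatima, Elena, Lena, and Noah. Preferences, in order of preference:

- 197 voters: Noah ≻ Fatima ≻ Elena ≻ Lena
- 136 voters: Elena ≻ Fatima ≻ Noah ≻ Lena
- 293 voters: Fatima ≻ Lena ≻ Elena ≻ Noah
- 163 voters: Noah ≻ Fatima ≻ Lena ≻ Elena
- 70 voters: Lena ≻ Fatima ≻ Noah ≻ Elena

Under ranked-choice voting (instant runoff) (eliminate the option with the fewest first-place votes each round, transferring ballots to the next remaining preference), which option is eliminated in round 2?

Elena

Round 1: Fatima 293, Elena 136, Lena 70, Noah 360. Eliminate Lena.
Round 2: Fatima 363, Elena 136, Noah 360. Eliminate Elena.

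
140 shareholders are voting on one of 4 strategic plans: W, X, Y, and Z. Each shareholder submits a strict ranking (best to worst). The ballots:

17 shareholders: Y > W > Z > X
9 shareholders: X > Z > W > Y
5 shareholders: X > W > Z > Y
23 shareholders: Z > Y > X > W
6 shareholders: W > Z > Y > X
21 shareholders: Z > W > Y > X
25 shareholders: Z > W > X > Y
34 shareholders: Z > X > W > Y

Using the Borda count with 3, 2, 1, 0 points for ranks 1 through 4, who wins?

Z

W: 17·2 + 9·1 + 5·2 + 23·0 + 6·3 + 21·2 + 25·2 + 34·1 = 197
X: 17·0 + 9·3 + 5·3 + 23·1 + 6·0 + 21·0 + 25·1 + 34·2 = 158
Y: 17·3 + 9·0 + 5·0 + 23·2 + 6·1 + 21·1 + 25·0 + 34·0 = 124
Z: 17·1 + 9·2 + 5·1 + 23·3 + 6·2 + 21·3 + 25·3 + 34·3 = 361
Z has the highest Borda score (361).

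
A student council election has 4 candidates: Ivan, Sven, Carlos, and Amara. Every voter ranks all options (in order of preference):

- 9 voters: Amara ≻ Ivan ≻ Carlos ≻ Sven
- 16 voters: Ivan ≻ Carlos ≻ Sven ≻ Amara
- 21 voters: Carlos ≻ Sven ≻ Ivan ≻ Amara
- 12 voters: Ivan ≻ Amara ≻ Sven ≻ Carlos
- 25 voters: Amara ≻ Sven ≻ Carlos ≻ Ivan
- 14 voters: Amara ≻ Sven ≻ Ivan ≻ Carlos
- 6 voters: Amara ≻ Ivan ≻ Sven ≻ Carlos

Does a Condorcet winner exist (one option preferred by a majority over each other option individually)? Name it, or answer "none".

Amara vs Ivan: 54–49 for Amara.
Amara vs Sven: 66–37 for Amara.
Amara vs Carlos: 66–37 for Amara.
Amara beats every other option head-to-head.

Amara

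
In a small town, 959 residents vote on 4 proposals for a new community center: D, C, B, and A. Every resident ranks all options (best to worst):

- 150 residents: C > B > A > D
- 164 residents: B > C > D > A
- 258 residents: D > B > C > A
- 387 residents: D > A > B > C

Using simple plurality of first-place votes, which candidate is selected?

D

First-place votes: D 645, C 150, B 164, A 0.
D has the most first-place votes.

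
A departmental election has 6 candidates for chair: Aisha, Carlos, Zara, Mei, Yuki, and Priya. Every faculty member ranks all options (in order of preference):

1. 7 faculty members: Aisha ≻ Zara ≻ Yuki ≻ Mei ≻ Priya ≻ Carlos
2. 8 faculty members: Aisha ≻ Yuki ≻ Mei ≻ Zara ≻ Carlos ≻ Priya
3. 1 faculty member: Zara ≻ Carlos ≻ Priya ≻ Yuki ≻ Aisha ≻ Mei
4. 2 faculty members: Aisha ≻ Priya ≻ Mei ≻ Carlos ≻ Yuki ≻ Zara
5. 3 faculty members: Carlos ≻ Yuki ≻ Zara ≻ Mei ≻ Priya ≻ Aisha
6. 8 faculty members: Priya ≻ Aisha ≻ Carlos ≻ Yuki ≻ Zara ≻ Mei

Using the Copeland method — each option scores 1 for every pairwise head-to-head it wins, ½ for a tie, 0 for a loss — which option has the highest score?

Aisha: beats Carlos, Zara, Mei, Yuki, and Priya → score 5.
Carlos: loses to Aisha, Zara, Mei, Yuki, and Priya → score 0.
Zara: beats Carlos, Mei, and Priya; loses to Aisha and Yuki → score 3.
Mei: beats Carlos and Priya; loses to Aisha, Zara, and Yuki → score 2.
Yuki: beats Carlos, Zara, Mei, and Priya; loses to Aisha → score 4.
Priya: beats Carlos; loses to Aisha, Zara, Mei, and Yuki → score 1.
Aisha has the best pairwise record.

Aisha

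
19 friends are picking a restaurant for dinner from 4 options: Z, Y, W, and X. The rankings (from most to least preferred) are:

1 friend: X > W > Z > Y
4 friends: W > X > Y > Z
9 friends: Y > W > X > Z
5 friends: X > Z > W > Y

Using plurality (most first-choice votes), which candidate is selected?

Y

First-place votes: Z 0, Y 9, W 4, X 6.
Y has the most first-place votes.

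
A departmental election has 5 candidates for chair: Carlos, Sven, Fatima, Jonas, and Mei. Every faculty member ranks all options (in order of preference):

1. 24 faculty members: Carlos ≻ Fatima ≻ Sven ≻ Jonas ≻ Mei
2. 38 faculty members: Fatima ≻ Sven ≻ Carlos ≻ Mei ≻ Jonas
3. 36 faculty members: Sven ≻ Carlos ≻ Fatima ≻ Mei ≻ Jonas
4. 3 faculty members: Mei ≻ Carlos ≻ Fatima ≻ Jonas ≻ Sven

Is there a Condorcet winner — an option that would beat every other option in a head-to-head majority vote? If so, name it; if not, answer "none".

Checking pairwise contests:
Sven beats Carlos 74–27.
Fatima beats Sven 65–36.
Carlos beats Fatima 63–38.
Carlos beats Jonas 101–0.
Carlos beats Mei 98–3.
Every option loses at least one head-to-head, so there is no Condorcet winner.

none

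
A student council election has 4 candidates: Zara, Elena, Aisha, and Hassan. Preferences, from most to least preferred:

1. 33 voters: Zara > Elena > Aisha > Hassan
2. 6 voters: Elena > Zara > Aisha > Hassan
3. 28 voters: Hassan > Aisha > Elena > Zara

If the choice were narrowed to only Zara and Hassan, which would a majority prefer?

Voters preferring Zara to Hassan: 39; preferring Hassan to Zara: 28.
Zara wins the head-to-head.

Zara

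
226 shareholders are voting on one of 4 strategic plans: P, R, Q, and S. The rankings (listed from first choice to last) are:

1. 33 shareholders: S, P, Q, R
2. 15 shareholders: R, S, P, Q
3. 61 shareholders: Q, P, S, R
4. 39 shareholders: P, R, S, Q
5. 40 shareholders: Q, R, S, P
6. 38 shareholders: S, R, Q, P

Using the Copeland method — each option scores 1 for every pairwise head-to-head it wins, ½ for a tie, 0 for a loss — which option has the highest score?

S

P: beats R; loses to Q and S → score 1.
R: loses to P, Q, and S → score 0.
Q: beats P and R; loses to S → score 2.
S: beats P, R, and Q → score 3.
S has the best pairwise record.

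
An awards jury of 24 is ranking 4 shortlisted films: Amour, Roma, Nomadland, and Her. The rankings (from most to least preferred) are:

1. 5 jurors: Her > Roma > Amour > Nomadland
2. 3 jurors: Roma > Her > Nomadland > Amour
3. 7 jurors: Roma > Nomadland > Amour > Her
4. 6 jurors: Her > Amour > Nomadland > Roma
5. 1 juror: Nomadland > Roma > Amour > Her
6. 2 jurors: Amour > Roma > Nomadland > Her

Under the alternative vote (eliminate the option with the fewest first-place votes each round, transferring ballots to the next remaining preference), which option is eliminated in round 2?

Round 1: Amour 2, Roma 10, Nomadland 1, Her 11. Eliminate Nomadland.
Round 2: Amour 2, Roma 11, Her 11. Eliminate Amour.

Amour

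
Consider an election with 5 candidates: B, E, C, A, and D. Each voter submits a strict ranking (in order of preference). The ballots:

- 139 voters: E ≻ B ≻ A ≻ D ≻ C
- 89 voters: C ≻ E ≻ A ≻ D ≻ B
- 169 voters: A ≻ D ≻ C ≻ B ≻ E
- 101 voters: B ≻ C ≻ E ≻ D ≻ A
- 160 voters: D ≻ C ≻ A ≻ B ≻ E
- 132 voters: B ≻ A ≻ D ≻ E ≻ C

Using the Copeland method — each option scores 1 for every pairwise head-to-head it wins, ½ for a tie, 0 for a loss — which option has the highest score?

B: beats E; loses to C, A, and D → score 1.
E: loses to B, C, A, and D → score 0.
C: beats B and E; loses to A and D → score 2.
A: beats B, E, C, and D → score 4.
D: beats B, E, and C; loses to A → score 3.
A has the best pairwise record.

A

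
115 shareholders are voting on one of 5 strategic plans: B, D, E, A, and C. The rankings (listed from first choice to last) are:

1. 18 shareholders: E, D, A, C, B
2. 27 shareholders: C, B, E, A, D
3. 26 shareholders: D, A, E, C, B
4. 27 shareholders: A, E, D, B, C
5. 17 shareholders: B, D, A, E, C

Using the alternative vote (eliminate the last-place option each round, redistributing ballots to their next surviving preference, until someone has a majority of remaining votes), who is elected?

Round 1: B 17, D 26, E 18, A 27, C 27. Eliminate B.
Round 2: D 43, E 18, A 27, C 27. Eliminate E.
Round 3: D 61, A 27, C 27. D has a majority.

D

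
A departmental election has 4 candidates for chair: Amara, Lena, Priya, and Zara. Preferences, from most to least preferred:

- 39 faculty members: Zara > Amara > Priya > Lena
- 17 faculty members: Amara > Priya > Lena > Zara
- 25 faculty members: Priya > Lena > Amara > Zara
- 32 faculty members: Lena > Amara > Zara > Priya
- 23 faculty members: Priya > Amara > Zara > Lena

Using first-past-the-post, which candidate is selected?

Priya

First-place votes: Amara 17, Lena 32, Priya 48, Zara 39.
Priya has the most first-place votes.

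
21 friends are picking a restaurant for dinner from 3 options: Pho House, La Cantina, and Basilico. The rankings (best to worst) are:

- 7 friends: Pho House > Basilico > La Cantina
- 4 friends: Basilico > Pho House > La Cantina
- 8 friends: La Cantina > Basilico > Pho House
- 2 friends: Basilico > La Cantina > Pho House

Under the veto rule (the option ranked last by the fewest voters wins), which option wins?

Last-place votes: Pho House 10, La Cantina 11, Basilico 0.
Basilico is ranked last by the fewest voters, so Basilico wins.

Basilico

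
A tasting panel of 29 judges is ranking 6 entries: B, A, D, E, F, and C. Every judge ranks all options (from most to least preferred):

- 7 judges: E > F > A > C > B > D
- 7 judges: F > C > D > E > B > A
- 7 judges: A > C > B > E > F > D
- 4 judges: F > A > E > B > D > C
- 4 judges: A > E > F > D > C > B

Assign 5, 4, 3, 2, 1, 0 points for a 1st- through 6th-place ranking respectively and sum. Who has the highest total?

B: 7·1 + 7·1 + 7·3 + 4·2 + 4·0 = 43
A: 7·3 + 7·0 + 7·5 + 4·4 + 4·5 = 92
D: 7·0 + 7·3 + 7·0 + 4·1 + 4·2 = 33
E: 7·5 + 7·2 + 7·2 + 4·3 + 4·4 = 91
F: 7·4 + 7·5 + 7·1 + 4·5 + 4·3 = 102
C: 7·2 + 7·4 + 7·4 + 4·0 + 4·1 = 74
F has the highest Borda score (102).

F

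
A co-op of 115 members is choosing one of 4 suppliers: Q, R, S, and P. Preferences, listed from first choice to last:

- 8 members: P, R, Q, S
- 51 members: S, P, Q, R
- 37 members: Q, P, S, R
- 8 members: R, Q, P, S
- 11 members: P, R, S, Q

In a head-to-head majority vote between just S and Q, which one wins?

Voters preferring S to Q: 62; preferring Q to S: 53.
S wins the head-to-head.

S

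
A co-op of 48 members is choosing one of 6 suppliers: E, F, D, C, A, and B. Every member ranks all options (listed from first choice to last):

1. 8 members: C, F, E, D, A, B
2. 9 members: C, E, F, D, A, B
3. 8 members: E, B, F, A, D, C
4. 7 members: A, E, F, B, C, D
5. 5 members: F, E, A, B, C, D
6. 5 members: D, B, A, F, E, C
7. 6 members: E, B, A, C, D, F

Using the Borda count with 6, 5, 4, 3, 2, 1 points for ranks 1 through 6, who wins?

E

E: 8·4 + 9·5 + 8·6 + 7·5 + 5·5 + 5·2 + 6·6 = 231
F: 8·5 + 9·4 + 8·4 + 7·4 + 5·6 + 5·3 + 6·1 = 187
D: 8·3 + 9·3 + 8·2 + 7·1 + 5·1 + 5·6 + 6·2 = 121
C: 8·6 + 9·6 + 8·1 + 7·2 + 5·2 + 5·1 + 6·3 = 157
A: 8·2 + 9·2 + 8·3 + 7·6 + 5·4 + 5·4 + 6·4 = 164
B: 8·1 + 9·1 + 8·5 + 7·3 + 5·3 + 5·5 + 6·5 = 148
E has the highest Borda score (231).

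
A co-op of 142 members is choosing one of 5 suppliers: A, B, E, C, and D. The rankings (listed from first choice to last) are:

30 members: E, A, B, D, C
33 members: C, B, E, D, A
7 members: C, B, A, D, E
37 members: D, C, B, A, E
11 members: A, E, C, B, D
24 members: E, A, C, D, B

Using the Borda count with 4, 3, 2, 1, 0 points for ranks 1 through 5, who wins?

C

A: 30·3 + 33·0 + 7·2 + 37·1 + 11·4 + 24·3 = 257
B: 30·2 + 33·3 + 7·3 + 37·2 + 11·1 + 24·0 = 265
E: 30·4 + 33·2 + 7·0 + 37·0 + 11·3 + 24·4 = 315
C: 30·0 + 33·4 + 7·4 + 37·3 + 11·2 + 24·2 = 341
D: 30·1 + 33·1 + 7·1 + 37·4 + 11·0 + 24·1 = 242
C has the highest Borda score (341).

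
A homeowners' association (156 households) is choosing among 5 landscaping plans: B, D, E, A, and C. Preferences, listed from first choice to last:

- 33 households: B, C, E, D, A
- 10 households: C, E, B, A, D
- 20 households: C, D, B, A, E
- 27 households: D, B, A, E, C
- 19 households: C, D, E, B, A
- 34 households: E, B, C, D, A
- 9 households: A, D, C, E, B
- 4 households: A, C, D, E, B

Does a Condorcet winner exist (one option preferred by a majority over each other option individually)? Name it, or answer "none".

none

Checking pairwise contests:
D beats B 79–77.
C beats D 120–36.
B beats E 80–76.
B beats A 143–13.
B beats C 94–62.
Every option loses at least one head-to-head, so there is no Condorcet winner.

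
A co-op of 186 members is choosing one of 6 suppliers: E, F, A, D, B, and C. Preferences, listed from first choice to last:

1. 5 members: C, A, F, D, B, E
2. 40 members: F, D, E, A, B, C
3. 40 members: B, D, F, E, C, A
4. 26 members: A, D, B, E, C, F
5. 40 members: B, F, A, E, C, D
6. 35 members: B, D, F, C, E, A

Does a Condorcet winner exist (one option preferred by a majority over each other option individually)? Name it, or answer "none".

B vs E: 146–40 for B.
B vs F: 141–45 for B.
B vs A: 115–71 for B.
B vs D: 115–71 for B.
B vs C: 181–5 for B.
B beats every other option head-to-head.

B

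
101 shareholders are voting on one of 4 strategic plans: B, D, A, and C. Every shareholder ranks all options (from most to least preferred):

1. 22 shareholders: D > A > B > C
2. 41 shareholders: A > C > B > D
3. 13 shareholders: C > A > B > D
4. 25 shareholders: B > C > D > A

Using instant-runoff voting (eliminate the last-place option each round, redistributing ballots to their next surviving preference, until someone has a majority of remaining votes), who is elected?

Round 1: B 25, D 22, A 41, C 13. Eliminate C.
Round 2: B 25, D 22, A 54. A has a majority.

A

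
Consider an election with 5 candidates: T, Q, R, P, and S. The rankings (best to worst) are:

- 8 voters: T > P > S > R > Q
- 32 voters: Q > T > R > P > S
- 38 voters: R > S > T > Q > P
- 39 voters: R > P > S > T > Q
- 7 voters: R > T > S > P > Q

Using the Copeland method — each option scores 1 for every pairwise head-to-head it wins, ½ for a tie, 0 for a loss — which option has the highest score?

T: beats Q and P; loses to R and S → score 2.
Q: beats P; loses to T, R, and S → score 1.
R: beats T, Q, P, and S → score 4.
P: beats S; loses to T, Q, and R → score 1.
S: beats T and Q; loses to R and P → score 2.
R has the best pairwise record.

R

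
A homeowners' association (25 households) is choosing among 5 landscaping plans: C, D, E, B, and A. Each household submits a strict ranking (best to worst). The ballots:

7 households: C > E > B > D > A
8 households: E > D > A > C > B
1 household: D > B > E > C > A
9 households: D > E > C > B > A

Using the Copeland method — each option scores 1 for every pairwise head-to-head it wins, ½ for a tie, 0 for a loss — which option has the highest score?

E

C: beats B and A; loses to D and E → score 2.
D: beats C, B, and A; loses to E → score 3.
E: beats C, D, B, and A → score 4.
B: beats A; loses to C, D, and E → score 1.
A: loses to C, D, E, and B → score 0.
E has the best pairwise record.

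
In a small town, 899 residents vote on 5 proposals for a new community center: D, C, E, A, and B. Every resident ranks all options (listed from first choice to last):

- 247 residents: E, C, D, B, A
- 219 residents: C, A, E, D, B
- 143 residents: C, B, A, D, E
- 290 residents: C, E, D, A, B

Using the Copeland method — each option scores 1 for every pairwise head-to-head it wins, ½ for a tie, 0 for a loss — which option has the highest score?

D: beats A and B; loses to C and E → score 2.
C: beats D, E, A, and B → score 4.
E: beats D, A, and B; loses to C → score 3.
A: beats B; loses to D, C, and E → score 1.
B: loses to D, C, E, and A → score 0.
C has the best pairwise record.

C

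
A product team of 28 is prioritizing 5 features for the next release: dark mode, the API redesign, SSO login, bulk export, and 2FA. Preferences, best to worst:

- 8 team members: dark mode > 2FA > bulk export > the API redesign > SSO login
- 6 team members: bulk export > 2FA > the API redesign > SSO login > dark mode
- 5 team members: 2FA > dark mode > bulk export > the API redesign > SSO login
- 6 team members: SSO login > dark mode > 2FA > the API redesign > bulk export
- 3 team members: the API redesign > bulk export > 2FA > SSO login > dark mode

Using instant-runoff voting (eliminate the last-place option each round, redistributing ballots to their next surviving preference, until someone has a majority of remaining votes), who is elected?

dark mode

Round 1: dark mode 8, the API redesign 3, SSO login 6, bulk export 6, 2FA 5. Eliminate the API redesign.
Round 2: dark mode 8, SSO login 6, bulk export 9, 2FA 5. Eliminate 2FA.
Round 3: dark mode 13, SSO login 6, bulk export 9. Eliminate SSO login.
Round 4: dark mode 19, bulk export 9. Dark mode has a majority.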